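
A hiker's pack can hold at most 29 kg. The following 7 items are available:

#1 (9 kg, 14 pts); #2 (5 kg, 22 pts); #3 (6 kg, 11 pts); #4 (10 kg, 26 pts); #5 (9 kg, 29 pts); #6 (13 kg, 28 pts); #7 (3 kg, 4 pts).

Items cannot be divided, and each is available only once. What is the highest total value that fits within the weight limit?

Check high-value combinations within 29 kg:
- #2+#4+#5+#7: weight 5+10+9+3=27, value 22+26+29+4=81
- #2+#5+#6: weight 5+9+13=27, value 22+29+28=79
- #2+#4+#5: weight 5+10+9=24, value 22+26+29=77
- #2+#4+#6: weight 5+10+13=28, value 22+26+28=76
Best: 81 pts.

81 pts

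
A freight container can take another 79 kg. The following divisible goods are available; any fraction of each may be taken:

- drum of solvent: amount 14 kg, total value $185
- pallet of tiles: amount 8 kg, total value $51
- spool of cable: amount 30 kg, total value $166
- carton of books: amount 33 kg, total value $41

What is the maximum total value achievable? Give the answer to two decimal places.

435.55

Take in order of value per unit:
- drum of solvent (185/14 per unit): all 14 → value 185, running total 185.00
- pallet of tiles (51/8 per unit): all 8 → value 51, running total 236.00
- spool of cable (166/30 per unit): all 30 → value 166, running total 402.00
- carton of books (41/33 per unit): 27 of 33 → value 27×41/33 = 33.5455, running total 435.55
Total 435.55.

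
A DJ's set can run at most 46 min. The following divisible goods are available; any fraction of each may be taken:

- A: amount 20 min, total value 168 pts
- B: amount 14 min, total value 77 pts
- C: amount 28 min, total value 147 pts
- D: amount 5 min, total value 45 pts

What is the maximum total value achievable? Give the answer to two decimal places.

326.75

Take in order of value per unit:
- D (45/5 per unit): all 5 → value 45, running total 45.00
- A (168/20 per unit): all 20 → value 168, running total 213.00
- B (77/14 per unit): all 14 → value 77, running total 290.00
- C (147/28 per unit): 7 of 28 → value 7×147/28 = 36.7500, running total 326.75
Total 326.75.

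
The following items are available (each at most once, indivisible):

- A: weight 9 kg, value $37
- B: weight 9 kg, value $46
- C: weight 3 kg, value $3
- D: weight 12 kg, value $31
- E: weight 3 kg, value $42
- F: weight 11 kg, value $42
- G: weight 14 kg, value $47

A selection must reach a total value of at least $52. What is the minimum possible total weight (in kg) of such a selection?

Subsets with value ≥ 52, sorted by total weight:
- B+E: weight 12, value 88
- A+E: weight 12, value 79
- E+F: weight 14, value 84
- B+C+E: weight 15, value 91
Minimum weight: 12 kg.

12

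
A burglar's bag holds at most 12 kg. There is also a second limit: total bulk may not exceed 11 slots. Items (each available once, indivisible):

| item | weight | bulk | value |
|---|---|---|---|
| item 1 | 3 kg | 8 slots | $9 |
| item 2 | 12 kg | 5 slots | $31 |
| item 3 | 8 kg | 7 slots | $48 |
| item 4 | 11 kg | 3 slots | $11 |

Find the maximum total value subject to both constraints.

$48

Feasible sets respecting both limits:
- item 3: weight 8, bulk 7, value 48
- item 2: weight 12, bulk 5, value 31
- item 4: weight 11, bulk 3, value 11
- item 1: weight 3, bulk 8, value 9
Best: $48.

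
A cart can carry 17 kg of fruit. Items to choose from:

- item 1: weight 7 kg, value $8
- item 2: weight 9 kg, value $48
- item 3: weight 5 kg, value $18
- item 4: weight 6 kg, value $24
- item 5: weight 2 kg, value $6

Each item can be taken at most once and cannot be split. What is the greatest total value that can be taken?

$78

Check high-value combinations within 17 kg:
- item 2+item 4+item 5: weight 9+6+2=17, value 48+24+6=78
- item 2+item 4: weight 9+6=15, value 48+24=72
- item 2+item 3+item 5: weight 9+5+2=16, value 48+18+6=72
- item 2+item 3: weight 9+5=14, value 48+18=66
- item 1+item 2: weight 7+9=16, value 8+48=56
Best: $78.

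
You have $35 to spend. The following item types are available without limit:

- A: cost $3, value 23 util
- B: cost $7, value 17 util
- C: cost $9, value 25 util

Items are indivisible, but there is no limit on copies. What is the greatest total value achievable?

Best value-per-unit is A at 23/3, and filling with it alone uses cost 11×3=33. No mix of the others beats 11×23 = 253.

253 util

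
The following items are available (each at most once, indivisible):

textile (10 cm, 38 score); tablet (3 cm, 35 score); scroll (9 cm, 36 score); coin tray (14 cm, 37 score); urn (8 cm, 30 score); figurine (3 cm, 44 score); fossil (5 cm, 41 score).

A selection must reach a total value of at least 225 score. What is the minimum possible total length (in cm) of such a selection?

Subsets with value ≥ 225, sorted by total length:
- textile+tablet+coin tray+urn+figurine+fossil: length 43, value 225
- textile+tablet+scroll+coin tray+figurine+fossil: length 44, value 231
- textile+scroll+coin tray+urn+figurine+fossil: length 49, value 226
- textile+tablet+scroll+coin tray+urn+figurine+fossil: length 52, value 261
Minimum length: 43 cm.

43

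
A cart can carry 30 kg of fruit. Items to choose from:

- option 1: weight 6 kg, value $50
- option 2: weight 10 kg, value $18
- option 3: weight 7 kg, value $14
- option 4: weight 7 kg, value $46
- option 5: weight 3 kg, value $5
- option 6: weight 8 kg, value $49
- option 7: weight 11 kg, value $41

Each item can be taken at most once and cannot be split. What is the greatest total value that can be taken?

Check high-value combinations within 30 kg:
- option 1+option 3+option 4+option 6: weight 6+7+7+8=28, value 50+14+46+49=159
- option 1+option 4+option 5+option 6: weight 6+7+3+8=24, value 50+46+5+49=150
- option 1+option 4+option 6: weight 6+7+8=21, value 50+46+49=145
- option 1+option 5+option 6+option 7: weight 6+3+8+11=28, value 50+5+49+41=145
- option 1+option 4+option 5+option 7: weight 6+7+3+11=27, value 50+46+5+41=142
Best: $159.

$159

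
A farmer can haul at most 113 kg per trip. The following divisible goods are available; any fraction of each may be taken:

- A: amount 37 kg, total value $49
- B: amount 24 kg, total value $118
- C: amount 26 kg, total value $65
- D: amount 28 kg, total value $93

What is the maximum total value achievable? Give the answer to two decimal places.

Take in order of value per unit:
- B (118/24 per unit): all 24 → value 118, running total 118.00
- D (93/28 per unit): all 28 → value 93, running total 211.00
- C (65/26 per unit): all 26 → value 65, running total 276.00
- A (49/37 per unit): 35 of 37 → value 35×49/37 = 46.3514, running total 322.35
Total 322.35.

322.35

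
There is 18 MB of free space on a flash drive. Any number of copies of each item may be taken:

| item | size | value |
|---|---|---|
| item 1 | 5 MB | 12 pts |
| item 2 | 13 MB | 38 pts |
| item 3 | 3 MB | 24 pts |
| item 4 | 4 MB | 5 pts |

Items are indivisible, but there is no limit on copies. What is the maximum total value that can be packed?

Best value-per-unit is item 3 at 24/3, and filling with it alone uses size 6×3=18. No mix of the others beats 6×24 = 144.

144 pts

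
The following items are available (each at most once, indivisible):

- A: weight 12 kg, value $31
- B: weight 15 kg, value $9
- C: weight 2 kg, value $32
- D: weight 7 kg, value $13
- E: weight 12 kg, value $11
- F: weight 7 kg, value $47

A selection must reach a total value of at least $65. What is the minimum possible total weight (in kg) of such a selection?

Subsets with value ≥ 65, sorted by total weight:
- C+F: weight 9, value 79
- C+D+F: weight 16, value 92
- A+F: weight 19, value 78
- A+C+F: weight 21, value 110
Minimum weight: 9 kg.

9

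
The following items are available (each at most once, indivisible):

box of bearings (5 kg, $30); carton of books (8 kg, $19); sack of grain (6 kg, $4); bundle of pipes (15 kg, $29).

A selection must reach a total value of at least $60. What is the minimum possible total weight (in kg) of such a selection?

26

Subsets with value ≥ 60, sorted by total weight:
- box of bearings+sack of grain+bundle of pipes: weight 26, value 63
- box of bearings+carton of books+bundle of pipes: weight 28, value 78
- box of bearings+carton of books+sack of grain+bundle of pipes: weight 34, value 82
Minimum weight: 26 kg.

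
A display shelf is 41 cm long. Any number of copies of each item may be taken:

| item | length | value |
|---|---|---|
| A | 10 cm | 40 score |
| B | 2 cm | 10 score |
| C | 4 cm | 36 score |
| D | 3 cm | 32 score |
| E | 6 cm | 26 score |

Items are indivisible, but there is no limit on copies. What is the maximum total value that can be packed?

Best value-per-unit is D at 32/3; filling with it alone gives 13×32 = 416.
Optimal mix: 1×B + 13×D → length 41, value 426.

426 score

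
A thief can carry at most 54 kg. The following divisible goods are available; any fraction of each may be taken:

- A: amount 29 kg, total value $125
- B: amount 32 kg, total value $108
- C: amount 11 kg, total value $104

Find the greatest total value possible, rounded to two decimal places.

276.25

Take in order of value per unit:
- C (104/11 per unit): all 11 → value 104, running total 104.00
- A (125/29 per unit): all 29 → value 125, running total 229.00
- B (108/32 per unit): 14 of 32 → value 14×108/32 = 47.2500, running total 276.25
Total 276.25.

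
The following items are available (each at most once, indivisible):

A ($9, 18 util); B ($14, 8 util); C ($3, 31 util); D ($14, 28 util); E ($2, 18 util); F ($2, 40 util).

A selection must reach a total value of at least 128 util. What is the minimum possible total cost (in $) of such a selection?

Subsets with value ≥ 128, sorted by total cost:
- A+C+D+E+F: cost 30, value 135
- A+B+C+D+E+F: cost 44, value 143
Minimum cost: 30 $.

30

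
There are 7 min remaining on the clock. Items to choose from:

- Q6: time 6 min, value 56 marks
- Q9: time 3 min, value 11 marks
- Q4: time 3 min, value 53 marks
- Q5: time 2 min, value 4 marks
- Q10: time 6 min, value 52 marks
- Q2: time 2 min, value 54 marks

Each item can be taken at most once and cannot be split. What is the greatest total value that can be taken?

Check high-value combinations within 7 min:
- Q4+Q5+Q2: time 3+2+2=7, value 53+4+54=111
- Q4+Q2: time 3+2=5, value 53+54=107
- Q9+Q5+Q2: time 3+2+2=7, value 11+4+54=69
- Q9+Q2: time 3+2=5, value 11+54=65
- Q9+Q4: time 3+3=6, value 11+53=64
Best: 111 marks.

111 marks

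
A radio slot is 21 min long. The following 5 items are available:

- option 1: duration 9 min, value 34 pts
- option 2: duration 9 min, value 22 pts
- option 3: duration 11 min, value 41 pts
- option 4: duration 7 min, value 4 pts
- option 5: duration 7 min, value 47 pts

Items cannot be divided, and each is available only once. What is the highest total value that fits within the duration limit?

88 pts

This is a 0/1 knapsack; check combinations near the capacity.
- option 3+option 5: duration 11+7=18, value 41+47=88
- option 1+option 5: duration 9+7=16, value 34+47=81
- option 1+option 3: duration 9+11=20, value 34+41=75
Best: 88 pts.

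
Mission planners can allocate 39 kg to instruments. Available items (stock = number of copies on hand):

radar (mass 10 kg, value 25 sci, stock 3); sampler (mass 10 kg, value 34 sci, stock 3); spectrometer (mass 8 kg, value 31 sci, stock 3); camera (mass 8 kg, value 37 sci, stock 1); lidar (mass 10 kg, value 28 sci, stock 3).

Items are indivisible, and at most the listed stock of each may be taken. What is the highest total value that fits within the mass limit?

Best selections within mass 39 and stock limits:
- 3×sampler + 1×camera: mass 38, value 139
- 2×sampler + 1×spectrometer + 1×camera: mass 36, value 136
- 1×sampler + 2×spectrometer + 1×camera: mass 34, value 133
Best: 139 sci.

139 sci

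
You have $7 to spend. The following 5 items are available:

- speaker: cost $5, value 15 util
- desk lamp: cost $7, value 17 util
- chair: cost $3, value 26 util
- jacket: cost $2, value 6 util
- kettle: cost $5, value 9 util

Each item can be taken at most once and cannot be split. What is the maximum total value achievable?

32 util

Check high-value combinations within $7:
- chair+jacket: cost 3+2=5, value 26+6=32
- chair: cost 3, value 26
- speaker+jacket: cost 5+2=7, value 15+6=21
- desk lamp: cost 7, value 17
Best: 32 util.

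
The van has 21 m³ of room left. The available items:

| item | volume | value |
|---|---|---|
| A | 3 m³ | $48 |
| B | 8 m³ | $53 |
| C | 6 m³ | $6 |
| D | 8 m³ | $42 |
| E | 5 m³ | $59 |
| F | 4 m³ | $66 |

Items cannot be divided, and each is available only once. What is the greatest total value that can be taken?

$226

Check high-value combinations within 21 m³:
- A+B+E+F: volume 3+8+5+4=20, value 48+53+59+66=226
- A+D+E+F: volume 3+8+5+4=20, value 48+42+59+66=215
- A+C+E+F: volume 3+6+5+4=18, value 48+6+59+66=179
- B+E+F: volume 8+5+4=17, value 53+59+66=178
Best: $226.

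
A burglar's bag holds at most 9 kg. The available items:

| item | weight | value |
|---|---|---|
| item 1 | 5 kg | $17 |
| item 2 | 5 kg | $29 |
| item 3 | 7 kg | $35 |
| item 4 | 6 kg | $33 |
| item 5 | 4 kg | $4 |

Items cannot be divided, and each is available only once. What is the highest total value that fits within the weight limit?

$35

Check high-value combinations within 9 kg:
- item 3: weight 7, value 35
- item 4: weight 6, value 33
- item 2+item 5: weight 5+4=9, value 29+4=33
- item 2: weight 5, value 29
Best: $35.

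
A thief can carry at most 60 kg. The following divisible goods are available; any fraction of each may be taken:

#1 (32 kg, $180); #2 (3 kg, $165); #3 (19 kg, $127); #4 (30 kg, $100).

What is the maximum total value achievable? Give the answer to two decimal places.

492.00

Take in order of value per unit:
- #2 (165/3 per unit): all 3 → value 165, running total 165.00
- #3 (127/19 per unit): all 19 → value 127, running total 292.00
- #1 (180/32 per unit): all 32 → value 180, running total 472.00
- #4 (100/30 per unit): 6 of 30 → value 6×100/30 = 20.0000, running total 492.00
Total 492.00.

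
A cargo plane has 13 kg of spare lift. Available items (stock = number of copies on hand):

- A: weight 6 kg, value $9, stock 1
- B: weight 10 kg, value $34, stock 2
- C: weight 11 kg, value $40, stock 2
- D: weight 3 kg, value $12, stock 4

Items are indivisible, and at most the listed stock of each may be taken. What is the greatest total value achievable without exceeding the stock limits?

$48

Top feasible selections:
- 4×D: weight 12, value 48
- 1×B + 1×D: weight 13, value 46
- 1×C: weight 11, value 40
- 3×D: weight 9, value 36
Best: $48.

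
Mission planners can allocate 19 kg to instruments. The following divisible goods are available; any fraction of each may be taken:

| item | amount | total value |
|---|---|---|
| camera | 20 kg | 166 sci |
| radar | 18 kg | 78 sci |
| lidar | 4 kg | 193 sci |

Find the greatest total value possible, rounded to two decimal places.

Take in order of value per unit:
- lidar (193/4 per unit): all 4 → value 193, running total 193.00
- camera (166/20 per unit): 15 of 20 → value 15×166/20 = 124.5000, running total 317.50
Total 317.50.

317.50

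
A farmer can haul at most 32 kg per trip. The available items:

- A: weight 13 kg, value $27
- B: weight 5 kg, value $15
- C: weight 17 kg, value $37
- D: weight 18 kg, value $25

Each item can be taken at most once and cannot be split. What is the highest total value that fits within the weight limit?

Check high-value combinations within 32 kg:
- A+C: weight 13+17=30, value 27+37=64
- B+C: weight 5+17=22, value 15+37=52
- A+D: weight 13+18=31, value 27+25=52
- A+B: weight 13+5=18, value 27+15=42
- B+D: weight 5+18=23, value 15+25=40
Best: $64.

$64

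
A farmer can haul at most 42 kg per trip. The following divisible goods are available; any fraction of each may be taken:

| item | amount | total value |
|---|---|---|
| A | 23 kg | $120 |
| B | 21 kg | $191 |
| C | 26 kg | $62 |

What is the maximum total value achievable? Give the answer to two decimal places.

300.57

Take in order of value per unit:
- B (191/21 per unit): all 21 → value 191, running total 191.00
- A (120/23 per unit): 21 of 23 → value 21×120/23 = 109.5652, running total 300.57
Total 300.57.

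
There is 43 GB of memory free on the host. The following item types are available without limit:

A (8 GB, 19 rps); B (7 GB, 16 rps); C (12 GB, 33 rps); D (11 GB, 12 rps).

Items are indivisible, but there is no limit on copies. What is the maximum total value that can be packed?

115 rps

Best value-per-unit is C at 33/12; filling with it alone gives 3×33 = 99.
Optimal mix: 1×B + 3×C → memory 43, value 115.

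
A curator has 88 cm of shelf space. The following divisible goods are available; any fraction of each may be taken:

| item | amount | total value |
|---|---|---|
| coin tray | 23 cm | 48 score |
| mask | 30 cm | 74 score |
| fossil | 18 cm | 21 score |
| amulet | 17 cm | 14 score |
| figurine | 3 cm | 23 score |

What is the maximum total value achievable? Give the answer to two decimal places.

Take in order of value per unit:
- figurine (23/3 per unit): all 3 → value 23, running total 23.00
- mask (74/30 per unit): all 30 → value 74, running total 97.00
- coin tray (48/23 per unit): all 23 → value 48, running total 145.00
- fossil (21/18 per unit): all 18 → value 21, running total 166.00
- amulet (14/17 per unit): 14 of 17 → value 14×14/17 = 11.5294, running total 177.53
Total 177.53.

177.53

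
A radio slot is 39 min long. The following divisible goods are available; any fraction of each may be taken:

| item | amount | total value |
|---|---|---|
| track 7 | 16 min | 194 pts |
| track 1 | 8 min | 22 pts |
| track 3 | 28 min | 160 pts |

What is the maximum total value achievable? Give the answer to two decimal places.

325.43

Take in order of value per unit:
- track 7 (194/16 per unit): all 16 → value 194, running total 194.00
- track 3 (160/28 per unit): 23 of 28 → value 23×160/28 = 131.4286, running total 325.43
Total 325.43.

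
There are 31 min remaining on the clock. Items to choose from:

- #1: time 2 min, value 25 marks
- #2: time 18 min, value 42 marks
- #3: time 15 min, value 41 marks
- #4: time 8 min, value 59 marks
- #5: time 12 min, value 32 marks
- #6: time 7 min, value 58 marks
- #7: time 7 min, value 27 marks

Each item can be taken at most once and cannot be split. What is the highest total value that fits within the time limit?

Check high-value combinations within 31 min:
- #1+#4+#5+#6: time 2+8+12+7=29, value 25+59+32+58=174
- #1+#4+#6+#7: time 2+8+7+7=24, value 25+59+58+27=169
- #3+#4+#6: time 15+8+7=30, value 41+59+58=158
- #1+#3+#6+#7: time 2+15+7+7=31, value 25+41+58+27=151
- #4+#5+#6: time 8+12+7=27, value 59+32+58=149
Best: 174 marks.

174 marks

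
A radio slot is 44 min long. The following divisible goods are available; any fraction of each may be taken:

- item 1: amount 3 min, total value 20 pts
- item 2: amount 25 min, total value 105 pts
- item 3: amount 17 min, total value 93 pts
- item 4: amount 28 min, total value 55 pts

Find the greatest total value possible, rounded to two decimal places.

213.80

Take in order of value per unit:
- item 1 (20/3 per unit): all 3 → value 20, running total 20.00
- item 3 (93/17 per unit): all 17 → value 93, running total 113.00
- item 2 (105/25 per unit): 24 of 25 → value 24×105/25 = 100.8000, running total 213.80
Total 213.80.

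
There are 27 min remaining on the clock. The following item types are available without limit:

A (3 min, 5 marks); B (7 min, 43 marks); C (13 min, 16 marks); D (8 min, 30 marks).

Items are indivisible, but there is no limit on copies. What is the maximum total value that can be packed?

139 marks

Best value-per-unit is B at 43/7; filling with it alone gives 3×43 = 129.
Optimal mix: 2×A + 3×B → time 27, value 139.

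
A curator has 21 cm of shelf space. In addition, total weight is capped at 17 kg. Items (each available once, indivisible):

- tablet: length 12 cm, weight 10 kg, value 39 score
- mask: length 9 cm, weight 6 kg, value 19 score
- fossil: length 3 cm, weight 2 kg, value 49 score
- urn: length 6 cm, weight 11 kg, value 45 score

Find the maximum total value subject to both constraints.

Feasible sets respecting both limits:
- fossil+urn: length 9, weight 13, value 94
- tablet+fossil: length 15, weight 12, value 88
- mask+fossil: length 12, weight 8, value 68
Best: 94 score.

94 score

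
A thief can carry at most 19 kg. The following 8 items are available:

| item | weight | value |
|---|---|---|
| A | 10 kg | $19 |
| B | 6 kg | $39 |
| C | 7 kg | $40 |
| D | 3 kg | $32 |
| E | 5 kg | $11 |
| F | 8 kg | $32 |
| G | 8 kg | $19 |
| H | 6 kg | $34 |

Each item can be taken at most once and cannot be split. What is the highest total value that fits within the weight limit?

$113

This is a 0/1 knapsack; check combinations near the capacity.
- B+C+H: weight 6+7+6=19, value 39+40+34=113
- B+C+D: weight 6+7+3=16, value 39+40+32=111
- C+D+H: weight 7+3+6=16, value 40+32+34=106
- B+D+H: weight 6+3+6=15, value 39+32+34=105
Best: $113.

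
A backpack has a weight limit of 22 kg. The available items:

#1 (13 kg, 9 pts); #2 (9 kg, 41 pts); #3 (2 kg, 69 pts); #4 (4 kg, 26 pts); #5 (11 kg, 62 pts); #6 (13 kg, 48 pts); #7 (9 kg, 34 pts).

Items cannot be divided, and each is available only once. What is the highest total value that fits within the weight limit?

172 pts

This is a 0/1 knapsack; check combinations near the capacity.
- #2+#3+#5: weight 9+2+11=22, value 41+69+62=172
- #3+#5+#7: weight 2+11+9=22, value 69+62+34=165
- #3+#4+#5: weight 2+4+11=17, value 69+26+62=157
- #2+#3+#7: weight 9+2+9=20, value 41+69+34=144
- #3+#4+#6: weight 2+4+13=19, value 69+26+48=143
Best: 172 pts.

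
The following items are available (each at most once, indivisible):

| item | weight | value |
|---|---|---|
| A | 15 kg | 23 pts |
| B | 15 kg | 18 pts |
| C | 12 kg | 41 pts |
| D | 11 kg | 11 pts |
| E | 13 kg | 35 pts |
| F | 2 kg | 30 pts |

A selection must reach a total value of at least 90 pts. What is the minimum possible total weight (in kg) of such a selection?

Subsets with value ≥ 90, sorted by total weight:
- C+E+F: weight 27, value 106
- A+C+F: weight 29, value 94
- C+D+E+F: weight 38, value 117
- A+C+D+F: weight 40, value 105
Minimum weight: 27 kg.

27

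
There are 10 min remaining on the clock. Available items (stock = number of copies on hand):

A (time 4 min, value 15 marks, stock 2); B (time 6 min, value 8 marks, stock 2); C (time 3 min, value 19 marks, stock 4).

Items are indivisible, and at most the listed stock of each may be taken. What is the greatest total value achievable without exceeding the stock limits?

57 marks

Best selections within time 10 and stock limits:
- 3×C: time 9, value 57
- 1×A + 2×C: time 10, value 53
- 2×C: time 6, value 38
- 1×A + 1×C: time 7, value 34
Best: 57 marks.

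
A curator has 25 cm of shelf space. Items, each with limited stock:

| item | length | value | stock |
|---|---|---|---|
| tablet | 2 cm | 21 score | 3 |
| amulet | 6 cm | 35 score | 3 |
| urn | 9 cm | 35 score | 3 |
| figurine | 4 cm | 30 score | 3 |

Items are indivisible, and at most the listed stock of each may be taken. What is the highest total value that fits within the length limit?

Top feasible selections:
- 3×tablet + 1×amulet + 3×figurine: length 24, value 188
- 2×tablet + 2×amulet + 2×figurine: length 24, value 172
- 3×tablet + 3×amulet: length 24, value 168
- 2×tablet + 1×amulet + 3×figurine: length 22, value 167
Best: 188 score.

188 score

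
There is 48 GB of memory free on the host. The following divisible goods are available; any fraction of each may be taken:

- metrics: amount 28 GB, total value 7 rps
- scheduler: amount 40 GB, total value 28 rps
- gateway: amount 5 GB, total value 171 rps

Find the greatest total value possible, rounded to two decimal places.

199.75

Take in order of value per unit:
- gateway (171/5 per unit): all 5 → value 171, running total 171.00
- scheduler (28/40 per unit): all 40 → value 28, running total 199.00
- metrics (7/28 per unit): 3 of 28 → value 3×7/28 = 0.7500, running total 199.75
Total 199.75.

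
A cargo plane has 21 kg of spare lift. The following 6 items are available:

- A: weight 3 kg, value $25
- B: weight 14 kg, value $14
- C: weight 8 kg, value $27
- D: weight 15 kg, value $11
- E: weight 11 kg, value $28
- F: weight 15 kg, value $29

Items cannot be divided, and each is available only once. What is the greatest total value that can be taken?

Check high-value combinations within 21 kg:
- C+E: weight 8+11=19, value 27+28=55
- A+F: weight 3+15=18, value 25+29=54
- A+E: weight 3+11=14, value 25+28=53
Best: $55.

$55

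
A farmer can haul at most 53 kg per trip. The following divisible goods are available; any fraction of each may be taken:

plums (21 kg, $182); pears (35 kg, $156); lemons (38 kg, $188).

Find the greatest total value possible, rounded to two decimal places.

340.32

Take in order of value per unit:
- plums (182/21 per unit): all 21 → value 182, running total 182.00
- lemons (188/38 per unit): 32 of 38 → value 32×188/38 = 158.3158, running total 340.32
Total 340.32.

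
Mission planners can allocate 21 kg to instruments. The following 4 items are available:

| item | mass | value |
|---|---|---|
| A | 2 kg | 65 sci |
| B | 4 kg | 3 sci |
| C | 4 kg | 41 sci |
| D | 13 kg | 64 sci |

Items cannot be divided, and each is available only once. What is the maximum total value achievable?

170 sci

Check high-value combinations within 21 kg:
- A+C+D: mass 2+4+13=19, value 65+41+64=170
- A+B+D: mass 2+4+13=19, value 65+3+64=132
- A+D: mass 2+13=15, value 65+64=129
- A+B+C: mass 2+4+4=10, value 65+3+41=109
- B+C+D: mass 4+4+13=21, value 3+41+64=108
Best: 170 sci.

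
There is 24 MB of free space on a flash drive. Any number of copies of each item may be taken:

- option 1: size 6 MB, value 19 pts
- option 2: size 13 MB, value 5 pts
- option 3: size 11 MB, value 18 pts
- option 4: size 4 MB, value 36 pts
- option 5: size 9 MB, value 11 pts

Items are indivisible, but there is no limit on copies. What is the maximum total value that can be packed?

216 pts

Best value-per-unit is option 4 at 36/4, and filling with it alone uses size 6×4=24. No mix of the others beats 6×36 = 216.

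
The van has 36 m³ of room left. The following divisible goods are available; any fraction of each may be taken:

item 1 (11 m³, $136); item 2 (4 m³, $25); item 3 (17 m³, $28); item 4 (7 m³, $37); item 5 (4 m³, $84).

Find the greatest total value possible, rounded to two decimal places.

298.47

Take in order of value per unit:
- item 5 (84/4 per unit): all 4 → value 84, running total 84.00
- item 1 (136/11 per unit): all 11 → value 136, running total 220.00
- item 2 (25/4 per unit): all 4 → value 25, running total 245.00
- item 4 (37/7 per unit): all 7 → value 37, running total 282.00
- item 3 (28/17 per unit): 10 of 17 → value 10×28/17 = 16.4706, running total 298.47
Total 298.47.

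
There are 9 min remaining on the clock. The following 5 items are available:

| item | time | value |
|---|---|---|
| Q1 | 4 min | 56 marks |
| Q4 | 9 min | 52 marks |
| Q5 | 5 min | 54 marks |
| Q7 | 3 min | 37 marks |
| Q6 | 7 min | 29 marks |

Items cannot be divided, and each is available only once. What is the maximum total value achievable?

110 marks

Check high-value combinations within 9 min:
- Q1+Q5: time 4+5=9, value 56+54=110
- Q1+Q7: time 4+3=7, value 56+37=93
- Q5+Q7: time 5+3=8, value 54+37=91
- Q1: time 4, value 56
- Q5: time 5, value 54
Best: 110 marks.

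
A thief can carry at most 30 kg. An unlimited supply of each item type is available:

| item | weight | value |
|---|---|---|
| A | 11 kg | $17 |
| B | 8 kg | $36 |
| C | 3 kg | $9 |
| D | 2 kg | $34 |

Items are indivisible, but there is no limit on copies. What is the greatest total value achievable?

$510

Best value-per-unit is D at 34/2, and filling with it alone uses weight 15×2=30. No mix of the others beats 15×34 = 510.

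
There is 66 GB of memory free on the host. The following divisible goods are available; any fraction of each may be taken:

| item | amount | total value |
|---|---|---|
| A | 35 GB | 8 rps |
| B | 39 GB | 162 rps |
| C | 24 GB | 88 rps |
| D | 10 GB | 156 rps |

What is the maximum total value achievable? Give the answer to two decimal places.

Take in order of value per unit:
- D (156/10 per unit): all 10 → value 156, running total 156.00
- B (162/39 per unit): all 39 → value 162, running total 318.00
- C (88/24 per unit): 17 of 24 → value 17×88/24 = 62.3333, running total 380.33
Total 380.33.

380.33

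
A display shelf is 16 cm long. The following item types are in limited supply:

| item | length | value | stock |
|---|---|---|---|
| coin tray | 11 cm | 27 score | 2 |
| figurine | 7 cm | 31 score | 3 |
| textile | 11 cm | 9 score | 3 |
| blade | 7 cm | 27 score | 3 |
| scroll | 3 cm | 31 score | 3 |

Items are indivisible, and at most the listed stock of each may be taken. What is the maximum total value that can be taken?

Best selections within length 16 and stock limits:
- 1×figurine + 3×scroll: length 16, value 124
- 1×blade + 3×scroll: length 16, value 120
- 3×scroll: length 9, value 93
- 1×figurine + 2×scroll: length 13, value 93
Best: 124 score.

124 score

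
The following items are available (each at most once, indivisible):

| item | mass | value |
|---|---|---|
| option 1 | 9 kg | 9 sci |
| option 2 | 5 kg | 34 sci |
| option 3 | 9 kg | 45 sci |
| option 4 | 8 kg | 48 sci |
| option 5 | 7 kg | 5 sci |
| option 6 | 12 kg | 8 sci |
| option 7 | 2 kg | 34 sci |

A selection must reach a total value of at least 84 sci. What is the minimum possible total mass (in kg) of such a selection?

Subsets with value ≥ 84, sorted by total mass:
- option 2+option 4+option 7: mass 15, value 116
- option 2+option 3+option 7: mass 16, value 113
- option 3+option 4: mass 17, value 93
Minimum mass: 15 kg.

15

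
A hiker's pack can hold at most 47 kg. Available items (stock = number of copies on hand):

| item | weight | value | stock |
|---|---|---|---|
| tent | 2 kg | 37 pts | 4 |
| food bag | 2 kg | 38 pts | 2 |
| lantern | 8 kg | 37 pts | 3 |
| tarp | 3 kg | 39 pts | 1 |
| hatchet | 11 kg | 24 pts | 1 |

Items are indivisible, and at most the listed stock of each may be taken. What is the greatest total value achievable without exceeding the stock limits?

374 pts

Top feasible selections:
- 4×tent + 2×food bag + 3×lantern + 1×tarp: weight 39, value 374
- 4×tent + 2×food bag + 2×lantern + 1×tarp + 1×hatchet: weight 42, value 361
Best: 374 pts.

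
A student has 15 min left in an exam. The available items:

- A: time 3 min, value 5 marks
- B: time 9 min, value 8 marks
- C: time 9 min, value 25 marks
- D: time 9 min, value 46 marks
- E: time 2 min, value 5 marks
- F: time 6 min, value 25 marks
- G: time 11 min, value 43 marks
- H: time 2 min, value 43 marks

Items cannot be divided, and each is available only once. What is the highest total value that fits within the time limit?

94 marks

Check high-value combinations within 15 min:
- D+E+H: time 9+2+2=13, value 46+5+43=94
- A+D+H: time 3+9+2=14, value 5+46+43=94
- E+G+H: time 2+11+2=15, value 5+43+43=91
Best: 94 marks.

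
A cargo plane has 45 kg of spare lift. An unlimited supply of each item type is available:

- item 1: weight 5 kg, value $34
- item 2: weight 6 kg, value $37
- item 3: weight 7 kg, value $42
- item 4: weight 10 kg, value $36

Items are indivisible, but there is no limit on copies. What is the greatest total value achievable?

$306

Best value-per-unit is item 1 at 34/5, and filling with it alone uses weight 9×5=45. No mix of the others beats 9×34 = 306.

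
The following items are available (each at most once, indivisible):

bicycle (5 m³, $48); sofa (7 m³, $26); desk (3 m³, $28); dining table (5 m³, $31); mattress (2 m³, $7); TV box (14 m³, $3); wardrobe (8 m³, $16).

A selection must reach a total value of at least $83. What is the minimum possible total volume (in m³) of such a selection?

Subsets with value ≥ 83, sorted by total volume:
- bicycle+desk+mattress: volume 10, value 83
- bicycle+dining table+mattress: volume 12, value 86
Minimum volume: 10 m³.

10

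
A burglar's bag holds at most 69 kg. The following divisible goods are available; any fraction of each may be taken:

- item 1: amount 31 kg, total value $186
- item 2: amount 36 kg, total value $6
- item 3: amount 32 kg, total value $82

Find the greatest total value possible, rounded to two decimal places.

Take in order of value per unit:
- item 1 (186/31 per unit): all 31 → value 186, running total 186.00
- item 3 (82/32 per unit): all 32 → value 82, running total 268.00
- item 2 (6/36 per unit): 6 of 36 → value 6×6/36 = 1.0000, running total 269.00
Total 269.00.

269.00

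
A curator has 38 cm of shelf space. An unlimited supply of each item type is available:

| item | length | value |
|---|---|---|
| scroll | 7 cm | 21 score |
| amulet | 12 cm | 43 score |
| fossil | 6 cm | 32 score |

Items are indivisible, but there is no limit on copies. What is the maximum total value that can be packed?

Best value-per-unit is fossil at 32/6, and filling with it alone uses length 6×6=36. No mix of the others beats 6×32 = 192.

192 score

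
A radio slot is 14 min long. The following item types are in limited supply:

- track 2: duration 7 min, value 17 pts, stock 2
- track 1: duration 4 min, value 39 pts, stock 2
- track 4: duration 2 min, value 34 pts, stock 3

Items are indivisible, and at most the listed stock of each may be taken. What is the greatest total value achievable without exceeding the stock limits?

180 pts

Top feasible selections:
- 2×track 1 + 3×track 4: duration 14, value 180
- 2×track 1 + 2×track 4: duration 12, value 146
- 1×track 1 + 3×track 4: duration 10, value 141
- 1×track 2 + 3×track 4: duration 13, value 119
Best: 180 pts.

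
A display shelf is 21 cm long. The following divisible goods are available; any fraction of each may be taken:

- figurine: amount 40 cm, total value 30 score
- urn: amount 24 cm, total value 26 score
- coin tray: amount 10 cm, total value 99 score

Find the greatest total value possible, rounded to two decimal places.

Take in order of value per unit:
- coin tray (99/10 per unit): all 10 → value 99, running total 99.00
- urn (26/24 per unit): 11 of 24 → value 11×26/24 = 11.9167, running total 110.92
Total 110.92.

110.92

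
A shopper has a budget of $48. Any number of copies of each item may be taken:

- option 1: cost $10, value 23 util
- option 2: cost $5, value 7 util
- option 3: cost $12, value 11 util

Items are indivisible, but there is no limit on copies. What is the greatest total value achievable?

99 util

Best value-per-unit is option 1 at 23/10; filling with it alone gives 4×23 = 92.
Optimal mix: 4×option 1 + 1×option 2 → cost 45, value 99.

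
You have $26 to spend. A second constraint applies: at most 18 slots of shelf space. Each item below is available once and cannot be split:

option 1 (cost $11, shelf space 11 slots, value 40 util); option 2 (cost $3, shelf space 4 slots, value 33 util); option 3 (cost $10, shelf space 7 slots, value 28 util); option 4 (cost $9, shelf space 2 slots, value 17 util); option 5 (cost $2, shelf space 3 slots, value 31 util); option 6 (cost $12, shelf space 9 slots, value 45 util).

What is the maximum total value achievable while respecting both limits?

126 util

Feasible sets respecting both limits:
- option 2+option 4+option 5+option 6: cost 26, shelf space 18, value 126
- option 2+option 3+option 4+option 5: cost 24, shelf space 16, value 109
- option 2+option 5+option 6: cost 17, shelf space 16, value 109
- option 1+option 2+option 5: cost 16, shelf space 18, value 104
Best: 126 util.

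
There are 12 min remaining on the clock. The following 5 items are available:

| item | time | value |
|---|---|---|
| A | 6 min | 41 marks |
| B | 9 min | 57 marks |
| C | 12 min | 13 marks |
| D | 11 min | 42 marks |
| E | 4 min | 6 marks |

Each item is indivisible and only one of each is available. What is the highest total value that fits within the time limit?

Check high-value combinations within 12 min:
- B: time 9, value 57
- A+E: time 6+4=10, value 41+6=47
- D: time 11, value 42
- A: time 6, value 41
Best: 57 marks.

57 marks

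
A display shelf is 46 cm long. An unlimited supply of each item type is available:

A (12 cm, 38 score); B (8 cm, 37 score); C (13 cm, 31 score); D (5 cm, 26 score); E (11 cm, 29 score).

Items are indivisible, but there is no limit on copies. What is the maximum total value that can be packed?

234 score

Best value-per-unit is D at 26/5, and filling with it alone uses length 9×5=45. No mix of the others beats 9×26 = 234.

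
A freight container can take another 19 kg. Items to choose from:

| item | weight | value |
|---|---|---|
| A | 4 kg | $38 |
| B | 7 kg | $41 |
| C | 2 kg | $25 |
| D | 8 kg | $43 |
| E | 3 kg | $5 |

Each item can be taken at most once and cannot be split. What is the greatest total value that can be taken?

$122

Check high-value combinations within 19 kg:
- A+B+D: weight 4+7+8=19, value 38+41+43=122
- A+C+D+E: weight 4+2+8+3=17, value 38+25+43+5=111
- A+B+C+E: weight 4+7+2+3=16, value 38+41+25+5=109
Best: $122.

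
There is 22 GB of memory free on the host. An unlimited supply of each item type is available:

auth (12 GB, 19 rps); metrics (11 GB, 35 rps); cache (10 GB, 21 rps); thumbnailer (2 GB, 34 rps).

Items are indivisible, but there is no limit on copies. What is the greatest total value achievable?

Best value-per-unit is thumbnailer at 34/2, and filling with it alone uses memory 11×2=22. No mix of the others beats 11×34 = 374.

374 rps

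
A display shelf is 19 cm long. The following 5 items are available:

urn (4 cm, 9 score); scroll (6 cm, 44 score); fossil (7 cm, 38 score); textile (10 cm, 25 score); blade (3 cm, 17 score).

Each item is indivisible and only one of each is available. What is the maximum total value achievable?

Check high-value combinations within 19 cm:
- scroll+fossil+blade: length 6+7+3=16, value 44+38+17=99
- urn+scroll+fossil: length 4+6+7=17, value 9+44+38=91
- scroll+textile+blade: length 6+10+3=19, value 44+25+17=86
- scroll+fossil: length 6+7=13, value 44+38=82
- urn+scroll+blade: length 4+6+3=13, value 9+44+17=70
Best: 99 score.

99 score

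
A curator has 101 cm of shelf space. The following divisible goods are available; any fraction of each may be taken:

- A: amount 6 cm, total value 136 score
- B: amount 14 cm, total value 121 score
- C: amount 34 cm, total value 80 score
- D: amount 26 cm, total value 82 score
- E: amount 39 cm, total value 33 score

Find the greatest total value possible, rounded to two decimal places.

Take in order of value per unit:
- A (136/6 per unit): all 6 → value 136, running total 136.00
- B (121/14 per unit): all 14 → value 121, running total 257.00
- D (82/26 per unit): all 26 → value 82, running total 339.00
- C (80/34 per unit): all 34 → value 80, running total 419.00
- E (33/39 per unit): 21 of 39 → value 21×33/39 = 17.7692, running total 436.77
Total 436.77.

436.77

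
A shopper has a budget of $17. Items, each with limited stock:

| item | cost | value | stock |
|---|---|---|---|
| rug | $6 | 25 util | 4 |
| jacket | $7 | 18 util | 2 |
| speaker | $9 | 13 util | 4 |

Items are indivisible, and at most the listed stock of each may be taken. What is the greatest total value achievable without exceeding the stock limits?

Top feasible selections:
- 2×rug: cost 12, value 50
- 1×rug + 1×jacket: cost 13, value 43
- 1×rug + 1×speaker: cost 15, value 38
Best: 50 util.

50 util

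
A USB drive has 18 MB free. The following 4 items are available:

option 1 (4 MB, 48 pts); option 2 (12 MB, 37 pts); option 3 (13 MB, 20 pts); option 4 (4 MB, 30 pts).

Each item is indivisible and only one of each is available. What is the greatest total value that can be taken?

Check high-value combinations within 18 MB:
- option 1+option 2: size 4+12=16, value 48+37=85
- option 1+option 4: size 4+4=8, value 48+30=78
- option 1+option 3: size 4+13=17, value 48+20=68
- option 2+option 4: size 12+4=16, value 37+30=67
Best: 85 pts.

85 pts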